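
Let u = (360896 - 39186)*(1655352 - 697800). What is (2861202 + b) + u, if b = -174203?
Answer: 308056740919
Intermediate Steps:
u = 308054053920 (u = 321710*957552 = 308054053920)
(2861202 + b) + u = (2861202 - 174203) + 308054053920 = 2686999 + 308054053920 = 308056740919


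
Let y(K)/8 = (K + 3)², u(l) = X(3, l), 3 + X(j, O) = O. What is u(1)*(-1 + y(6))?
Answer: -1294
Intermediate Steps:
X(j, O) = -3 + O
u(l) = -3 + l
y(K) = 8*(3 + K)² (y(K) = 8*(K + 3)² = 8*(3 + K)²)
u(1)*(-1 + y(6)) = (-3 + 1)*(-1 + 8*(3 + 6)²) = -2*(-1 + 8*9²) = -2*(-1 + 8*81) = -2*(-1 + 648) = -2*647 = -1294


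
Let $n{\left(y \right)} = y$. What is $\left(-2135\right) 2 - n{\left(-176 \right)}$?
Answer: $-4094$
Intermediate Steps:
$\left(-2135\right) 2 - n{\left(-176 \right)} = \left(-2135\right) 2 - -176 = -4270 + 176 = -4094$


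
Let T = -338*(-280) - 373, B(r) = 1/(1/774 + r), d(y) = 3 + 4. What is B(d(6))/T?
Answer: 774/510832873 ≈ 1.5152e-6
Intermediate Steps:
d(y) = 7
B(r) = 1/(1/774 + r)
T = 94267 (T = 94640 - 373 = 94267)
B(d(6))/T = (774/(1 + 774*7))/94267 = (774/(1 + 5418))*(1/94267) = (774/5419)*(1/94267) = 774/510832873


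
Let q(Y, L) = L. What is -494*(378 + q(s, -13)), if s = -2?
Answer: -180310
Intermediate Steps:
-494*(378 + q(s, -13)) = -494*(378 - 13) = -494*365 = -180310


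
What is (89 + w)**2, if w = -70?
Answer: 361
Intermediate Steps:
(89 + w)**2 = (89 - 70)**2 = 19**2 = 361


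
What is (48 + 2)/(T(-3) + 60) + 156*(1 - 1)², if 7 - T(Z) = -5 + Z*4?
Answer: 25/42 ≈ 0.59524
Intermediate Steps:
T(Z) = 12 - 4*Z (T(Z) = 7 - (-5 + Z*4) = 7 - (-5 + 4*Z) = 7 + (5 - 4*Z) = 12 - 4*Z)
(48 + 2)/(T(-3) + 60) + 156*(1 - 1)² = (48 + 2)/((12 - 4*(-3)) + 60) + 156*(1 - 1)² = 50/((12 + 12) + 60) + 156*0² = 50/(24 + 60) + 156*0 = 50/84 + 0 = 50*(1/84) + 0 = 25/42 + 0 = 25/42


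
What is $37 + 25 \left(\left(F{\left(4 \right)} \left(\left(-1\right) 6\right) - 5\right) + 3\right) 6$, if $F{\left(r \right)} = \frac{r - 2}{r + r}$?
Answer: $-488$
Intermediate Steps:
$F{\left(r \right)} = \frac{-2 + r}{2 r}$
$37 + 25 \left(\left(F{\left(4 \right)} \left(\left(-1\right) 6\right) - 5\right) + 3\right) 6 = 37 + 25 \left(\left(\frac{-2 + 4}{2 \cdot 4} \left(\left(-1\right) 6\right) - 5\right) + 3\right) 6 = 37 + 25 \left(\left(\frac{1}{2} \cdot \frac{1}{4} \cdot 2 \left(-6\right) - 5\right) + 3\right) 6 = 37 + 25 \left(\left(\frac{1}{4} \left(-6\right) - 5\right) + 3\right) 6 = 37 + 25 \left(\left(- \frac{3}{2} - 5\right) + 3\right) 6 = 37 + 25 \left(- \frac{13}{2} + 3\right) 6 = 37 + 25 \left(\left(- \frac{7}{2}\right) 6\right) = 37 + 25 \left(-21\right) = 37 - 525 = -488$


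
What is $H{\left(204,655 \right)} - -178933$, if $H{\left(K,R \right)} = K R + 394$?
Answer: $312947$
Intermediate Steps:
$H{\left(K,R \right)} = 394 + K R$
$H{\left(204,655 \right)} - -178933 = \left(394 + 204 \cdot 655\right) - -178933 = \left(394 + 133620\right) + 178933 = 134014 + 178933 = 312947$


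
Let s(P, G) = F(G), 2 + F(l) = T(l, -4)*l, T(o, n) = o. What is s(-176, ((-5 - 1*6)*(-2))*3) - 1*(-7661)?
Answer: 12015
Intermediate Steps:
F(l) = -2 + l² (F(l) = -2 + l*l = -2 + l²)
s(P, G) = -2 + G²
s(-176, ((-5 - 1*6)*(-2))*3) - 1*(-7661) = (-2 + (((-5 - 1*6)*(-2))*3)²) - 1*(-7661) = (-2 + (((-5 - 6)*(-2))*3)²) + 7661 = (-2 + (-11*(-2)*3)²) + 7661 = (-2 + (22*3)²) + 7661 = (-2 + 66²) + 7661 = (-2 + 4356) + 7661 = 4354 + 7661 = 12015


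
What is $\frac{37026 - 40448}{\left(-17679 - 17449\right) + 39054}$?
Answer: $- \frac{1711}{1963} \approx -0.87162$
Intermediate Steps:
$\frac{37026 - 40448}{\left(-17679 - 17449\right) + 39054} = - \frac{3422}{\left(-17679 - 17449\right) + 39054} = - \frac{3422}{-35128 + 39054} = - \frac{3422}{3926} = \left(-3422\right) \frac{1}{3926} = - \frac{1711}{1963}$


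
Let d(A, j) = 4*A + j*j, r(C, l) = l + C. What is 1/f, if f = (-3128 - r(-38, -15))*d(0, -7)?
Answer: -1/150675 ≈ -6.6368e-6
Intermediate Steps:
r(C, l) = C + l
d(A, j) = j² + 4*A (d(A, j) = 4*A + j² = j² + 4*A)
f = -150675 (f = (-3128 - (-38 - 15))*((-7)² + 4*0) = (-3128 - 1*(-53))*(49 + 0) = (-3128 + 53)*49 = -3075*49 = -150675)
1/f = 1/(-150675) = -1/150675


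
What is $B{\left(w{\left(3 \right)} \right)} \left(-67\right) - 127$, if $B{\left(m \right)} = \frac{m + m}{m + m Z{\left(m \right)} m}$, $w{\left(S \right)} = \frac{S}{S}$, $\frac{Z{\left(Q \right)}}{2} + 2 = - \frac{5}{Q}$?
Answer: $- \frac{1517}{13} \approx -116.69$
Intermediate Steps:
$Z{\left(Q \right)} = -4 - \frac{10}{Q}$ ($Z{\left(Q \right)} = -4 + 2 \left(- \frac{5}{Q}\right) = -4 - \frac{10}{Q}$)
$w{\left(S \right)} = 1$
$B{\left(m \right)} = \frac{2 m}{m + m^{2} \left(-4 - \frac{10}{m}\right)}$ ($B{\left(m \right)} = \frac{m + m}{m + m \left(-4 - \frac{10}{m}\right) m} = \frac{2 m}{m + m^{2} \left(-4 - \frac{10}{m}\right)}$)
$B{\left(w{\left(3 \right)} \right)} \left(-67\right) - 127 = - \frac{2}{9 + 4 \cdot 1} \left(-67\right) - 127 = - \frac{2}{9 + 4} \left(-67\right) - 127 = - \frac{2}{13} \left(-67\right) - 127 = \left(-2\right) \frac{1}{13} \left(-67\right) - 127 = \left(- \frac{2}{13}\right) \left(-67\right) - 127 = \frac{134}{13} - 127 = - \frac{1517}{13}$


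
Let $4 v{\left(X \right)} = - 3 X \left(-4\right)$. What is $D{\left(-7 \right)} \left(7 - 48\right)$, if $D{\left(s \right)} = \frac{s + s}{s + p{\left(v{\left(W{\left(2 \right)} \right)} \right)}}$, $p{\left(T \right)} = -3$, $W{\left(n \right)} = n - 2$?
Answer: $- \frac{287}{5} \approx -57.4$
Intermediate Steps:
$W{\left(n \right)} = -2 + n$
$v{\left(X \right)} = 3 X$ ($v{\left(X \right)} = \frac{- 3 X \left(-4\right)}{4} = \frac{12 X}{4} = 3 X$)
$D{\left(s \right)} = \frac{2 s}{-3 + s}$ ($D{\left(s \right)} = \frac{s + s}{s - 3} = \frac{2 s}{-3 + s}$)
$D{\left(-7 \right)} \left(7 - 48\right) = 2 \left(-7\right) \frac{1}{-3 - 7} \left(7 - 48\right) = 2 \left(-7\right) \frac{1}{-10} \left(-41\right) = 2 \left(-7\right) \left(- \frac{1}{10}\right) \left(-41\right) = \frac{7}{5} \left(-41\right) = - \frac{287}{5}$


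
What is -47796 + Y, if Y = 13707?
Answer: -34089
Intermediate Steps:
-47796 + Y = -47796 + 13707 = -34089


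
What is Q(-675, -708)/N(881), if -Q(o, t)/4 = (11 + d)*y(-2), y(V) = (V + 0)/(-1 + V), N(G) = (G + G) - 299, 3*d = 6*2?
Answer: -40/1463 ≈ -0.027341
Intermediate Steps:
d = 4 (d = (6*2)/3 = (1/3)*12 = 4)
N(G) = -299 + 2*G (N(G) = 2*G - 299 = -299 + 2*G)
y(V) = V/(-1 + V)
Q(o, t) = -40 (Q(o, t) = -4*(11 + 4)*(-2/(-1 - 2)) = -60*(-2/(-3)) = -60*(-2*(-1/3)) = -60*2/3 = -4*10 = -40)
Q(-675, -708)/N(881) = -40/(-299 + 2*881) = -40/(-299 + 1762) = -40/1463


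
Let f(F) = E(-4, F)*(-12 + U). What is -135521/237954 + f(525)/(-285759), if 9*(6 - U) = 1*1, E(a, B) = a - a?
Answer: -135521/237954 ≈ -0.56953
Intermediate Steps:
E(a, B) = 0
U = 53/9 (U = 6 - 1/9 = 53/9 ≈ 5.8889)
f(F) = 0 (f(F) = 0*(-12 + 53/9) = 0*(-55/9) = 0)
-135521/237954 + f(525)/(-285759) = -135521/237954 + 0/(-285759) = -135521*1/237954 + 0*(-1/285759) = -135521/237954 + 0 = -135521/237954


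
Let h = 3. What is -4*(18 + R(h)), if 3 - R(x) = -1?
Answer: -88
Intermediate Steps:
R(x) = 4 (R(x) = 3 - 1*(-1) = 3 + 1 = 4)
-4*(18 + R(h)) = -4*(18 + 4) = -4*22 = -88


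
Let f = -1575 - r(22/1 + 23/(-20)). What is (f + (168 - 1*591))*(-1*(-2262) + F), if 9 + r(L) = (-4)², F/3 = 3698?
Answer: -26778780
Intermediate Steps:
F = 11094 (F = 3*3698 = 11094)
r(L) = 7 (r(L) = -9 + (-4)² = -9 + 16 = 7)
f = -1582 (f = -1575 - 1*7 = -1575 - 7 = -1582)
(f + (168 - 1*591))*(-1*(-2262) + F) = (-1582 + (168 - 1*591))*(-1*(-2262) + 11094) = (-1582 + (168 - 591))*(2262 + 11094) = (-1582 - 423)*13356 = -2005*13356 = -26778780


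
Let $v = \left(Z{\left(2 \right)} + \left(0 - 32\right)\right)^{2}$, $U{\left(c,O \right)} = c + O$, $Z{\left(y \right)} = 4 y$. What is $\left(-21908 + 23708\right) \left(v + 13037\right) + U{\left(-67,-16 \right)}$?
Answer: $24503317$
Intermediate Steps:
$U{\left(c,O \right)} = O + c$
$v = 576$ ($v = \left(4 \cdot 2 + \left(0 - 32\right)\right)^{2} = \left(8 - 32\right)^{2} = \left(-24\right)^{2} = 576$)
$\left(-21908 + 23708\right) \left(v + 13037\right) + U{\left(-67,-16 \right)} = \left(-21908 + 23708\right) \left(576 + 13037\right) - 83 = 1800 \cdot 13613 - 83 = 24503400 - 83 = 24503317$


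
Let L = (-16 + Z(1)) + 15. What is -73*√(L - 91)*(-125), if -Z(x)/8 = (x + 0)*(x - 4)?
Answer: 18250*I*√17 ≈ 75247.0*I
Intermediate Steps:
Z(x) = -8*x*(-4 + x) (Z(x) = -8*(x + 0)*(x - 4) = -8*x*(-4 + x))
L = 23 (L = (-16 + 8*1*(4 - 1*1)) + 15 = (-16 + 8*1*(4 - 1)) + 15 = (-16 + 8*1*3) + 15 = (-16 + 24) + 15 = 8 + 15 = 23)
-73*√(L - 91)*(-125) = -73*√(23 - 91)*(-125) = -146*I*√17*(-125) = 18250*I*√17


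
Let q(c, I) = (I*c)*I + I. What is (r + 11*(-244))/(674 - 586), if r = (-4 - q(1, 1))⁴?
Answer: -347/22 ≈ -15.773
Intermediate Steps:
q(c, I) = I + c*I² (q(c, I) = c*I² + I = I + c*I²)
r = 1296 (r = (-4 - (1 + 1*1))⁴ = (-4 - (1 + 1))⁴ = (-4 - 2)⁴ = (-6)⁴ = 1296)
(r + 11*(-244))/(674 - 586) = (1296 + 11*(-244))/(674 - 586) = (1296 - 2684)/88 = -1388*1/88 = -347/22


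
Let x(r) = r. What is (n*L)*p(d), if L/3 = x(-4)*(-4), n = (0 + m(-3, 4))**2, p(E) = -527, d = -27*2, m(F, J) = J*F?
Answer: -3642624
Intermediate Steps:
m(F, J) = F*J
d = -54
n = 144 (n = (0 - 3*4)**2 = (0 - 12)**2 = (-12)**2 = 144)
L = 48 (L = 3*(-4*(-4)) = 3*16 = 48)
(n*L)*p(d) = (144*48)*(-527) = 6912*(-527) = -3642624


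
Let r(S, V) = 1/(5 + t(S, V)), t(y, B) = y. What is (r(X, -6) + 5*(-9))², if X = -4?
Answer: 1936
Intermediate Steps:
r(S, V) = 1/(5 + S)
(r(X, -6) + 5*(-9))² = (1/(5 - 4) + 5*(-9))² = (1/1 - 45)² = (1 - 45)² = (-44)² = 1936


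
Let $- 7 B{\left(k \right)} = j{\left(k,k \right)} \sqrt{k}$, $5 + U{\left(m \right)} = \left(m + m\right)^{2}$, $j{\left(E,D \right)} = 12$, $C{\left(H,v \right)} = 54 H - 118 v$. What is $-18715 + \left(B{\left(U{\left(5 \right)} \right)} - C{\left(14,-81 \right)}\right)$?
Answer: $-29029 - \frac{12 \sqrt{95}}{7} \approx -29046.0$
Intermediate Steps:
$C{\left(H,v \right)} = - 118 v + 54 H$
$U{\left(m \right)} = -5 + 4 m^{2}$ ($U{\left(m \right)} = -5 + \left(m + m\right)^{2} = -5 + \left(2 m\right)^{2} = -5 + 4 m^{2}$)
$B{\left(k \right)} = - \frac{12 \sqrt{k}}{7}$
$-18715 + \left(B{\left(U{\left(5 \right)} \right)} - C{\left(14,-81 \right)}\right) = -18715 - \left(756 + 9558 + \frac{12 \sqrt{-5 + 4 \cdot 5^{2}}}{7}\right) = -18715 - \left(10314 + \frac{12 \sqrt{-5 + 4 \cdot 25}}{7}\right) = -18715 - \left(10314 + \frac{12 \sqrt{-5 + 100}}{7}\right) = -18715 - \left(10314 + \frac{12 \sqrt{95}}{7}\right) = -29029 - \frac{12 \sqrt{95}}{7}$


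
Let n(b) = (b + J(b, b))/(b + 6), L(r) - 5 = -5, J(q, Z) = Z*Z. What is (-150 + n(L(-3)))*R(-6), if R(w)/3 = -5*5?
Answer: 11250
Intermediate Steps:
J(q, Z) = Z**2
L(r) = 0 (L(r) = 5 - 5 = 0)
R(w) = -75 (R(w) = 3*(-5*5) = 3*(-25) = -75)
n(b) = (b + b**2)/(6 + b) (n(b) = (b + b**2)/(b + 6) = (b + b**2)/(6 + b))
(-150 + n(L(-3)))*R(-6) = (-150 + 0*(1 + 0)/(6 + 0))*(-75) = (-150 + 0*1/6)*(-75) = (-150 + 0*(1/6)*1)*(-75) = (-150 + 0)*(-75) = -150*(-75) = 11250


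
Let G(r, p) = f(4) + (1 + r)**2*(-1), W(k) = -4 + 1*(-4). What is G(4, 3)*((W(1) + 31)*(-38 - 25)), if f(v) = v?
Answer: 30429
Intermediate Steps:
W(k) = -8 (W(k) = -4 - 4 = -8)
G(r, p) = 4 - (1 + r)**2 (G(r, p) = 4 + (1 + r)**2*(-1) = 4 - (1 + r)**2)
G(4, 3)*((W(1) + 31)*(-38 - 25)) = (4 - (1 + 4)**2)*((-8 + 31)*(-38 - 25)) = (4 - 1*5**2)*(23*(-63)) = (4 - 1*25)*(-1449) = (4 - 25)*(-1449) = -21*(-1449) = 30429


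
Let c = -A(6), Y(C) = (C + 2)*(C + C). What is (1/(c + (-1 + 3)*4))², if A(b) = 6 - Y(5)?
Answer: 1/5184 ≈ 0.00019290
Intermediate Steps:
Y(C) = 2*C*(2 + C) (Y(C) = (2 + C)*(2*C) = 2*C*(2 + C))
A(b) = -64 (A(b) = 6 - 2*5*(2 + 5) = 6 - 2*5*7 = 6 - 1*70 = 6 - 70 = -64)
c = 64 (c = -1*(-64) = 64)
(1/(c + (-1 + 3)*4))² = (1/(64 + (-1 + 3)*4))² = (1/(64 + 2*4))² = (1/(64 + 8))² = (1/72)² = 1/5184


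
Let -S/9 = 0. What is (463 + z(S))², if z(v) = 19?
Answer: 232324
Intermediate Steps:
S = 0 (S = -9*0 = 0)
(463 + z(S))² = (463 + 19)² = 482² = 232324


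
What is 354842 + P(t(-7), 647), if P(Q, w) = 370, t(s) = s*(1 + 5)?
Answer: 355212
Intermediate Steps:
t(s) = 6*s (t(s) = s*6 = 6*s)
354842 + P(t(-7), 647) = 354842 + 370 = 355212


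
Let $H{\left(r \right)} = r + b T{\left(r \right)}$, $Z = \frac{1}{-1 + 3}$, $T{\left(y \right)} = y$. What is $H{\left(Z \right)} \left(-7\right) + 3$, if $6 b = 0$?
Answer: $- \frac{1}{2} \approx -0.5$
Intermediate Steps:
$b = 0$ ($b = \frac{1}{6} \cdot 0 = 0$)
$Z = \frac{1}{2} \approx 0.5$
$H{\left(r \right)} = r$ ($H{\left(r \right)} = r + 0 r = r + 0 = r$)
$H{\left(Z \right)} \left(-7\right) + 3 = \frac{1}{2} \left(-7\right) + 3 = - \frac{7}{2} + 3 = - \frac{1}{2}$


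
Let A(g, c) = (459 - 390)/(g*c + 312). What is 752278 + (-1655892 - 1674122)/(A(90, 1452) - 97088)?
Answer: 3189240220912998/4239250409 ≈ 7.5231e+5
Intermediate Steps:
A(g, c) = 69/(312 + c*g) (A(g, c) = 69/(c*g + 312) = 69/(312 + c*g))
752278 + (-1655892 - 1674122)/(A(90, 1452) - 97088) = 752278 + (-1655892 - 1674122)/(69/(312 + 1452*90) - 97088) = 752278 - 3330014/(69/(312 + 130680) - 97088) = 752278 - 3330014/(69/130992 - 97088) = 752278 - 3330014/(69*(1/130992) - 97088) = 752278 - 3330014/(23/43664 - 97088) = 752278 - 3330014/(-4239250409/43664) = 752278 - 3330014*(-43664/4239250409) = 752278 + 145401731296/4239250409 = 3189240220912998/4239250409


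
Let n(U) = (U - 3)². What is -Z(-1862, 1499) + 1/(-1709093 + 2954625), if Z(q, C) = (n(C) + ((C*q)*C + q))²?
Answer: -21779927038308130803200447/1245532 ≈ -1.7486e+19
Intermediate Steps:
n(U) = (-3 + U)²
Z(q, C) = (q + (-3 + C)² + q*C²)² (Z(q, C) = ((-3 + C)² + ((C*q)*C + q))² = ((-3 + C)² + (q*C² + q))² = ((-3 + C)² + (q + q*C²))² = (q + (-3 + C)² + q*C²)²)
-Z(-1862, 1499) + 1/(-1709093 + 2954625) = -(-1862 + (-3 + 1499)² - 1862*1499²)² + 1/(-1709093 + 2954625) = -(-1862 + 1496² - 1862*2247001)² + 1/1245532 = -(-1862 + 2238016 - 4183915862)² + 1/1245532 = -1*(-4181679708)² + 1/1245532 = -1*17486445180298965264 + 1/1245532 = -17486445180298965264 + 1/1245532 = -21779927038308130803200447/1245532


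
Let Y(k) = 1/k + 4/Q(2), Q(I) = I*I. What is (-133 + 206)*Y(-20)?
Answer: 1387/20 ≈ 69.350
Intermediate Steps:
Q(I) = I²
Y(k) = 1 + 1/k (Y(k) = 1/k + 4/(2²) = 1/k + 4/4 = 1/k + 4*(¼) = 1/k + 1 = 1 + 1/k)
(-133 + 206)*Y(-20) = (-133 + 206)*((1 - 20)/(-20)) = 73*(-1/20*(-19)) = 73*(19/20) = 1387/20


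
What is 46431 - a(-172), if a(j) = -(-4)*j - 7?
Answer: 47126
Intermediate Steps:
a(j) = -7 + 4*j (a(j) = 4*j - 7 = -7 + 4*j)
46431 - a(-172) = 46431 - (-7 + 4*(-172)) = 46431 - (-7 - 688) = 46431 - 1*(-695) = 46431 + 695 = 47126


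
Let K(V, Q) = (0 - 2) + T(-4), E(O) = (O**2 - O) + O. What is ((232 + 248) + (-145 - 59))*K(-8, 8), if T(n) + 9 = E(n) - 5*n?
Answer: 6900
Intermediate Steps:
E(O) = O**2
T(n) = -9 + n**2 - 5*n (T(n) = -9 + (n**2 - 5*n) = -9 + n**2 - 5*n)
K(V, Q) = 25 (K(V, Q) = (0 - 2) + (-9 + (-4)**2 - 5*(-4)) = -2 + (-9 + 16 + 20) = -2 + 27 = 25)
((232 + 248) + (-145 - 59))*K(-8, 8) = ((232 + 248) + (-145 - 59))*25 = (480 - 204)*25 = 276*25 = 6900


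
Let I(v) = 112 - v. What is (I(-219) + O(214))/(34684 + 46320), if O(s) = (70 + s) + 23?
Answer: 29/3682 ≈ 0.0078762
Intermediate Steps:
O(s) = 93 + s
(I(-219) + O(214))/(34684 + 46320) = ((112 - 1*(-219)) + (93 + 214))/(34684 + 46320) = ((112 + 219) + 307)/81004 = (331 + 307)*(1/81004) = 638*(1/81004) = 29/3682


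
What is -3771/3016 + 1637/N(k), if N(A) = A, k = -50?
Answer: -2562871/75400 ≈ -33.990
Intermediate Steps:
-3771/3016 + 1637/N(k) = -3771/3016 + 1637/(-50) = -3771*1/3016 + 1637*(-1/50) = -3771/3016 - 1637/50 = -2562871/75400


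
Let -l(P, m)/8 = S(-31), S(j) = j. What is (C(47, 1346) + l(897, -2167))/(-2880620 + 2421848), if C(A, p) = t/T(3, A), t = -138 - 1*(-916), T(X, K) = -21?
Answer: -2215/4817106 ≈ -0.00045982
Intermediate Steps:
t = 778 (t = -138 + 916 = 778)
l(P, m) = 248 (l(P, m) = -8*(-31) = 248)
C(A, p) = -778/21 (C(A, p) = 778/(-21) = 778*(-1/21) = -778/21)
(C(47, 1346) + l(897, -2167))/(-2880620 + 2421848) = (-778/21 + 248)/(-2880620 + 2421848) = (4430/21)/(-458772) = (4430/21)*(-1/458772) = -2215/4817106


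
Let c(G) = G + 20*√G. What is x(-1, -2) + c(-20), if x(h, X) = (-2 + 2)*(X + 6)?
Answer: -20 + 40*I*√5 ≈ -20.0 + 89.443*I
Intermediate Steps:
x(h, X) = 0 (x(h, X) = 0*(6 + X) = 0)
x(-1, -2) + c(-20) = 0 + (-20 + 20*√(-20)) = 0 + (-20 + 20*(2*I*√5)) = 0 + (-20 + 40*I*√5) = -20 + 40*I*√5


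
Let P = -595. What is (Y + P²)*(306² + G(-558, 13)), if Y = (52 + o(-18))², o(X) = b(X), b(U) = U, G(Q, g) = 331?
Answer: 33375293027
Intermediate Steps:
o(X) = X
Y = 1156 (Y = (52 - 18)² = 34² = 1156)
(Y + P²)*(306² + G(-558, 13)) = (1156 + (-595)²)*(306² + 331) = (1156 + 354025)*(93636 + 331) = 355181*93967 = 33375293027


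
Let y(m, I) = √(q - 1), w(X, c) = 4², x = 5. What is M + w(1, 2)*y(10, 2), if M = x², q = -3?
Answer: 25 + 32*I ≈ 25.0 + 32.0*I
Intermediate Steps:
w(X, c) = 16
M = 25 (M = 5² = 25)
y(m, I) = 2*I (y(m, I) = √(-3 - 1) = √(-4) = 2*I)
M + w(1, 2)*y(10, 2) = 25 + 16*(2*I) = 25 + 32*I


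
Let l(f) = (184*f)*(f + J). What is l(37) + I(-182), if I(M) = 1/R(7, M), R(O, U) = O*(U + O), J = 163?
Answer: 1667959999/1225 ≈ 1.3616e+6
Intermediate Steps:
R(O, U) = O*(O + U)
l(f) = 184*f*(163 + f) (l(f) = (184*f)*(f + 163) = (184*f)*(163 + f) = 184*f*(163 + f))
I(M) = 1/(49 + 7*M) (I(M) = 1/(7*(7 + M)) = 1/(49 + 7*M))
l(37) + I(-182) = 184*37*(163 + 37) + 1/(7*(7 - 182)) = 184*37*200 + (1/7)/(-175) = 1361600 + (1/7)*(-1/175) = 1361600 - 1/1225 = 1667959999/1225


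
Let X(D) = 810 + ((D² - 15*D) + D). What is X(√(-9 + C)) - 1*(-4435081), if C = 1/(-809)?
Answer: 3588628537/809 - 14*I*√5891138/809 ≈ 4.4359e+6 - 42.003*I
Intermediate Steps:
C = -1/809 ≈ -0.0012361
X(D) = 810 + D² - 14*D (X(D) = 810 + (D² - 14*D) = 810 + D² - 14*D)
X(√(-9 + C)) - 1*(-4435081) = (810 + (√(-9 - 1/809))² - 14*√(-9 - 1/809)) - 1*(-4435081) = (810 + (√(-7282/809))² - 14*I*√5891138/809) + 4435081 = (810 + (I*√5891138/809)² - 14*I*√5891138/809) + 4435081 = (810 - 7282/809 - 14*I*√5891138/809) + 4435081 = (648008/809 - 14*I*√5891138/809) + 4435081 = 3588628537/809 - 14*I*√5891138/809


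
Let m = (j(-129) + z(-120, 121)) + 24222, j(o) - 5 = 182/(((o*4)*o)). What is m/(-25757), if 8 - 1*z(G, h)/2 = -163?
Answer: -817705549/857244474 ≈ -0.95388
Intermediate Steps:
z(G, h) = 342 (z(G, h) = 16 - 2*(-163) = 16 + 326 = 342)
j(o) = 5 + 91/(2*o²) (j(o) = 5 + 182/(((o*4)*o)) = 5 + 182/(((4*o)*o)) = 5 + 182/((4*o²)) = 5 + 182*(1/(4*o²)) = 5 + 91/(2*o²))
m = 817705549/33282 (m = ((5 + (91/2)/(-129)²) + 342) + 24222 = ((5 + (91/2)*(1/16641)) + 342) + 24222 = ((5 + 91/33282) + 342) + 24222 = (166501/33282 + 342) + 24222 = 11548945/33282 + 24222 = 817705549/33282 ≈ 24569.)
m/(-25757) = (817705549/33282)/(-25757) = (817705549/33282)*(-1/25757) = -817705549/857244474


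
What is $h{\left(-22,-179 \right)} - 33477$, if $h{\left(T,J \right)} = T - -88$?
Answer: $-33411$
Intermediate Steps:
$h{\left(T,J \right)} = 88 + T$ ($h{\left(T,J \right)} = T + 88 = 88 + T$)
$h{\left(-22,-179 \right)} - 33477 = \left(88 - 22\right) - 33477 = 66 - 33477 = -33411$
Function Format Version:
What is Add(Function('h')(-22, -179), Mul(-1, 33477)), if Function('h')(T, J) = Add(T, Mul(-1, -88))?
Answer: -33411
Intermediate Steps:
Function('h')(T, J) = Add(88, T) (Function('h')(T, J) = Add(T, 88) = Add(88, T))
Add(Function('h')(-22, -179), Mul(-1, 33477)) = Add(Add(88, -22), Mul(-1, 33477)) = Add(66, -33477) = -33411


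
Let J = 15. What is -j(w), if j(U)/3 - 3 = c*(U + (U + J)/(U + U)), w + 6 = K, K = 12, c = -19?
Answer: 1731/4 ≈ 432.75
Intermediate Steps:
w = 6 (w = -6 + 12 = 6)
j(U) = 9 - 57*U - 57*(15 + U)/(2*U) (j(U) = 9 + 3*(-19*(U + (U + 15)/(U + U))) = 9 + 3*(-19*(U + (15 + U)/((2*U)))) = 9 + 3*(-19*(U + (15 + U)*(1/(2*U)))) = 9 + 3*(-19*(U + (15 + U)/(2*U))) = 9 + 3*(-19*U - 19*(15 + U)/(2*U)) = 9 + (-57*U - 57*(15 + U)/(2*U)) = 9 - 57*U - 57*(15 + U)/(2*U))
-j(w) = -(-39/2 - 57*6 - 855/2/6) = -(-39/2 - 342 - 855/2*1/6) = -(-39/2 - 342 - 285/4) = -1*(-1731/4) = 1731/4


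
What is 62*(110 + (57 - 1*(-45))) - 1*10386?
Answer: 2758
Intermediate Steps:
62*(110 + (57 - 1*(-45))) - 1*10386 = 62*(110 + (57 + 45)) - 10386 = 62*(110 + 102) - 10386 = 62*212 - 10386 = 13144 - 10386 = 2758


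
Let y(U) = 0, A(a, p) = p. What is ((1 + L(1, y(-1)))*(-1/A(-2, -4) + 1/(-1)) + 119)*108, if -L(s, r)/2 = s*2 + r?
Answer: 13095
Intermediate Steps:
L(s, r) = -4*s - 2*r (L(s, r) = -2*(s*2 + r) = -2*(2*s + r) = -2*(r + 2*s) = -4*s - 2*r)
((1 + L(1, y(-1)))*(-1/A(-2, -4) + 1/(-1)) + 119)*108 = ((1 + (-4*1 - 2*0))*(-1/(-4) + 1/(-1)) + 119)*108 = ((1 + (-4 + 0))*(-1*(-¼) + 1*(-1)) + 119)*108 = ((1 - 4)*(¼ - 1) + 119)*108 = (-3*(-¾) + 119)*108 = (9/4 + 119)*108 = (485/4)*108 = 13095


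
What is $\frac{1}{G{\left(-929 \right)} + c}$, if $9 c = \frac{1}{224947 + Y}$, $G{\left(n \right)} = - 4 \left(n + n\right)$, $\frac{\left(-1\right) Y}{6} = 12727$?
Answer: $\frac{1337265}{9938553481} \approx 0.00013455$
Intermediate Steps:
$Y = -76362$ ($Y = \left(-6\right) 12727 = -76362$)
$G{\left(n \right)} = - 8 n$ ($G{\left(n \right)} = - 4 \cdot 2 n = - 8 n$)
$c = \frac{1}{1337265}$ ($c = \frac{1}{9 \left(224947 - 76362\right)} = \frac{1}{9 \cdot 148585} = \frac{1}{9} \cdot \frac{1}{148585} = \frac{1}{1337265} \approx 7.4779 \cdot 10^{-7}$)
$\frac{1}{G{\left(-929 \right)} + c} = \frac{1}{\left(-8\right) \left(-929\right) + \frac{1}{1337265}} = \frac{1}{7432 + \frac{1}{1337265}} = \frac{1}{\frac{9938553481}{1337265}} = \frac{1337265}{9938553481}$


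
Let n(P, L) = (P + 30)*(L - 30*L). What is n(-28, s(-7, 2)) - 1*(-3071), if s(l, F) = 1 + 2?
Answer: 2897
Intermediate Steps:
s(l, F) = 3
n(P, L) = -29*L*(30 + P) (n(P, L) = (30 + P)*(-29*L) = -29*L*(30 + P))
n(-28, s(-7, 2)) - 1*(-3071) = -29*3*(30 - 28) - 1*(-3071) = -29*3*2 + 3071 = -174 + 3071 = 2897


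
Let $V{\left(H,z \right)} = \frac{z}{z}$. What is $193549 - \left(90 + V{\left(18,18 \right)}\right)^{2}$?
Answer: $185268$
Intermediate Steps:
$V{\left(H,z \right)} = 1$
$193549 - \left(90 + V{\left(18,18 \right)}\right)^{2} = 193549 - \left(90 + 1\right)^{2} = 193549 - 91^{2} = 193549 - 8281 = 185268$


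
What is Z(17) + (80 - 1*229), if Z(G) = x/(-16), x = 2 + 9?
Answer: -2395/16 ≈ -149.69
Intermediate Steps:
x = 11
Z(G) = -11/16 (Z(G) = 11/(-16) = 11*(-1/16) = -11/16)
Z(17) + (80 - 1*229) = -11/16 + (80 - 1*229) = -11/16 + (80 - 229) = -11/16 - 149 = -2395/16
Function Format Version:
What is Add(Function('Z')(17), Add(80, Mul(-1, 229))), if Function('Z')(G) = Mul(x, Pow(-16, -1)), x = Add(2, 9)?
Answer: Rational(-2395, 16) ≈ -149.69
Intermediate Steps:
x = 11
Function('Z')(G) = Rational(-11, 16) (Function('Z')(G) = Mul(11, Pow(-16, -1)) = Mul(11, Rational(-1, 16)) = Rational(-11, 16))
Add(Function('Z')(17), Add(80, Mul(-1, 229))) = Add(Rational(-11, 16), Add(80, Mul(-1, 229))) = Add(Rational(-11, 16), Add(80, -229)) = Add(Rational(-11, 16), -149) = Rational(-2395, 16)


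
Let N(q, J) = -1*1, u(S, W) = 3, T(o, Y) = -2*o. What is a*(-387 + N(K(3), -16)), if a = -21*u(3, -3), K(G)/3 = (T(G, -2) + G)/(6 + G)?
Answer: 24444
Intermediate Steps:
K(G) = -3*G/(6 + G) (K(G) = 3*((-2*G + G)/(6 + G)) = 3*((-G)/(6 + G)) = 3*(-G/(6 + G)) = -3*G/(6 + G))
N(q, J) = -1
a = -63 (a = -21*3 = -63)
a*(-387 + N(K(3), -16)) = -63*(-387 - 1) = -63*(-388) = 24444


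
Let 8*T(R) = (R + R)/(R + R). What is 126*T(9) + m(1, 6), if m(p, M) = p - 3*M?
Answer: -5/4 ≈ -1.2500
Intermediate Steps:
T(R) = ⅛ (T(R) = ((R + R)/(R + R))/8 = ((2*R)/((2*R)))/8 = ((2*R)*(1/(2*R)))/8 = (⅛)*1 = ⅛)
126*T(9) + m(1, 6) = 126*(⅛) + (1 - 3*6) = 63/4 + (1 - 18) = 63/4 - 17 = -5/4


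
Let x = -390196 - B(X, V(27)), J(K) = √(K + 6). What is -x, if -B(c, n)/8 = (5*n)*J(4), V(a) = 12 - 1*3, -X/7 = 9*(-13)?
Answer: 390196 - 360*√10 ≈ 3.8906e+5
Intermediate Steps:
X = 819 (X = -63*(-13) = -7*(-117) = 819)
V(a) = 9 (V(a) = 12 - 3 = 9)
J(K) = √(6 + K)
B(c, n) = -40*n*√10 (B(c, n) = -8*5*n*√(6 + 4) = -8*5*n*√10 = -40*n*√10)
x = -390196 + 360*√10 (x = -390196 - (-40)*9*√10 = -390196 - (-360)*√10 = -390196 + 360*√10 ≈ -3.8906e+5)
-x = -(-390196 + 360*√10) = 390196 - 360*√10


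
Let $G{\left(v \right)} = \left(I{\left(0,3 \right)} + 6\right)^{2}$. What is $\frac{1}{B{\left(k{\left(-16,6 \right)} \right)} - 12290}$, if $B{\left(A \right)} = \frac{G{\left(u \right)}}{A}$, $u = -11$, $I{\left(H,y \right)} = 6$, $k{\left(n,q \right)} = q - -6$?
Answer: $- \frac{1}{12278} \approx -8.1446 \cdot 10^{-5}$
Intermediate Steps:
$k{\left(n,q \right)} = 6 + q$ ($k{\left(n,q \right)} = q + 6 = 6 + q$)
$G{\left(v \right)} = 144$ ($G{\left(v \right)} = \left(6 + 6\right)^{2} = 12^{2} = 144$)
$B{\left(A \right)} = \frac{144}{A}$
$\frac{1}{B{\left(k{\left(-16,6 \right)} \right)} - 12290} = \frac{1}{\frac{144}{6 + 6} - 12290} = \frac{1}{\frac{144}{12} - 12290} = \frac{1}{144 \cdot \frac{1}{12} - 12290} = \frac{1}{12 - 12290} = \frac{1}{-12278} = - \frac{1}{12278}$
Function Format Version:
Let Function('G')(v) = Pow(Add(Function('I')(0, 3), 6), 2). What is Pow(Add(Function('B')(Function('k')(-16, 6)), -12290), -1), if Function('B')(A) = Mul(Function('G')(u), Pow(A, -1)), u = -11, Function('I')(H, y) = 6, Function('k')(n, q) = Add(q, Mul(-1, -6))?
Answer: Rational(-1, 12278) ≈ -8.1446e-5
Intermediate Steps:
Function('k')(n, q) = Add(6, q) (Function('k')(n, q) = Add(q, 6) = Add(6, q))
Function('G')(v) = 144 (Function('G')(v) = Pow(Add(6, 6), 2) = Pow(12, 2) = 144)
Function('B')(A) = Mul(144, Pow(A, -1))
Pow(Add(Function('B')(Function('k')(-16, 6)), -12290), -1) = Pow(Add(Mul(144, Pow(Add(6, 6), -1)), -12290), -1) = Pow(Add(Mul(144, Pow(12, -1)), -12290), -1) = Pow(Add(Mul(144, Rational(1, 12)), -12290), -1) = Pow(Add(12, -12290), -1) = Pow(-12278, -1) = Rational(-1, 12278)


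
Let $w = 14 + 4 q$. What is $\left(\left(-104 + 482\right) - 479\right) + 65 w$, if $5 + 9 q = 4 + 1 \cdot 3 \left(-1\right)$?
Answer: $\frac{6241}{9} \approx 693.44$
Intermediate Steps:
$q = - \frac{4}{9}$ ($q = - \frac{5}{9} + \frac{4 + 1 \cdot 3 \left(-1\right)}{9} = - \frac{5}{9} + \frac{4 + 3 \left(-1\right)}{9} = - \frac{5}{9} + \frac{4 - 3}{9} = - \frac{5}{9} + \frac{1}{9} \cdot 1 = - \frac{5}{9} + \frac{1}{9} = - \frac{4}{9} \approx -0.44444$)
$w = \frac{110}{9}$ ($w = 14 + 4 \left(- \frac{4}{9}\right) = 14 - \frac{16}{9} = \frac{110}{9} \approx 12.222$)
$\left(\left(-104 + 482\right) - 479\right) + 65 w = \left(\left(-104 + 482\right) - 479\right) + 65 \cdot \frac{110}{9} = \left(378 - 479\right) + \frac{7150}{9} = -101 + \frac{7150}{9} = \frac{6241}{9}$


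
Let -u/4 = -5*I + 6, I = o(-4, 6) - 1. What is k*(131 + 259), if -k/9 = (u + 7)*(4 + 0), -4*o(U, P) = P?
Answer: 940680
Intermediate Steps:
o(U, P) = -P/4
I = -5/2 (I = -¼*6 - 1 = -3/2 - 1 = -5/2 ≈ -2.5000)
u = -74 (u = -4*(-5*(-5/2) + 6) = -4*(25/2 + 6) = -4*37/2 = -74)
k = 2412 (k = -9*(-74 + 7)*(4 + 0) = -(-603)*4 = -9*(-268) = 2412)
k*(131 + 259) = 2412*(131 + 259) = 2412*390 = 940680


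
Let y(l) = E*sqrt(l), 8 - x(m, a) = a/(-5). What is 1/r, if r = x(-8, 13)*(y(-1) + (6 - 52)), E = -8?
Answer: -23/11554 + 2*I/5777 ≈ -0.0019907 + 0.0003462*I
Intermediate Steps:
x(m, a) = 8 + a/5 (x(m, a) = 8 - a/(-5) = 8 - a*(-1)/5 = 8 - (-1)*a/5 = 8 + a/5)
y(l) = -8*sqrt(l)
r = -2438/5 - 424*I/5 (r = (8 + (1/5)*13)*(-8*I + (6 - 52)) = (8 + 13/5)*(-8*I - 46) = 53*(-46 - 8*I)/5 = -2438/5 - 424*I/5 ≈ -487.6 - 84.8*I)
1/r = 1/(-2438/5 - 424*I/5) = 5*(-2438/5 + 424*I/5)/1224724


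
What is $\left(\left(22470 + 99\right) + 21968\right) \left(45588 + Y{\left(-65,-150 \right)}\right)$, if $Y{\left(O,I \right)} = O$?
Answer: $2027457851$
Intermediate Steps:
$\left(\left(22470 + 99\right) + 21968\right) \left(45588 + Y{\left(-65,-150 \right)}\right) = \left(\left(22470 + 99\right) + 21968\right) \left(45588 - 65\right) = \left(22569 + 21968\right) 45523 = 44537 \cdot 45523 = 2027457851$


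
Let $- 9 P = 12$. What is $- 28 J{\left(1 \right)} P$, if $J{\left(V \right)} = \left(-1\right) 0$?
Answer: $0$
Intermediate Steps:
$P = - \frac{4}{3}$ ($P = \left(- \frac{1}{9}\right) 12 = - \frac{4}{3} \approx -1.3333$)
$J{\left(V \right)} = 0$
$- 28 J{\left(1 \right)} P = \left(-28\right) 0 \left(- \frac{4}{3}\right) = 0 \left(- \frac{4}{3}\right) = 0$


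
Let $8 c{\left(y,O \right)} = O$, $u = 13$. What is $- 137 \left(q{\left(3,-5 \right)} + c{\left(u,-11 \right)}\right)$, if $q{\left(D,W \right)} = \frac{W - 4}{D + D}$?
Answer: $\frac{3151}{8} \approx 393.88$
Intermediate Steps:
$q{\left(D,W \right)} = \frac{-4 + W}{2 D}$
$c{\left(y,O \right)} = \frac{O}{8}$
$- 137 \left(q{\left(3,-5 \right)} + c{\left(u,-11 \right)}\right) = - 137 \left(\frac{-4 - 5}{2 \cdot 3} + \frac{1}{8} \left(-11\right)\right) = - 137 \left(\frac{1}{2} \cdot \frac{1}{3} \left(-9\right) - \frac{11}{8}\right) = - 137 \left(- \frac{3}{2} - \frac{11}{8}\right) = \left(-137\right) \left(- \frac{23}{8}\right) = \frac{3151}{8}$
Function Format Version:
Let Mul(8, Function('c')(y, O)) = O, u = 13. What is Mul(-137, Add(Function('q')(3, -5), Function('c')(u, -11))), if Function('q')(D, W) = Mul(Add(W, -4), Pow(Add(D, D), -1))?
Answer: Rational(3151, 8) ≈ 393.88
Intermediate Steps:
Function('q')(D, W) = Mul(Rational(1, 2), Pow(D, -1), Add(-4, W)) (Function('q')(D, W) = Mul(Add(-4, W), Pow(Mul(2, D), -1)) = Mul(Add(-4, W), Mul(Rational(1, 2), Pow(D, -1))) = Mul(Rational(1, 2), Pow(D, -1), Add(-4, W)))
Function('c')(y, O) = Mul(Rational(1, 8), O)
Mul(-137, Add(Function('q')(3, -5), Function('c')(u, -11))) = Mul(-137, Add(Mul(Rational(1, 2), Pow(3, -1), Add(-4, -5)), Mul(Rational(1, 8), -11))) = Mul(-137, Add(Mul(Rational(1, 2), Rational(1, 3), -9), Rational(-11, 8))) = Mul(-137, Add(Rational(-3, 2), Rational(-11, 8))) = Mul(-137, Rational(-23, 8)) = Rational(3151, 8)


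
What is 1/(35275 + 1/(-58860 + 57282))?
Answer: 1578/55663949 ≈ 2.8349e-5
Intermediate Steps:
1/(35275 + 1/(-58860 + 57282)) = 1/(35275 + 1/(-1578)) = 1/(35275 - 1/1578) = 1/(55663949/1578) = 1578/55663949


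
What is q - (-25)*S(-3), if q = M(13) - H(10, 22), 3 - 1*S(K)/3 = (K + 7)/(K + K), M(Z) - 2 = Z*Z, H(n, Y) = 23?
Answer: 423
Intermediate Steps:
M(Z) = 2 + Z² (M(Z) = 2 + Z*Z = 2 + Z²)
S(K) = 9 - 3*(7 + K)/(2*K) (S(K) = 9 - 3*(K + 7)/(K + K) = 9 - 3*(7 + K)/(2*K))
q = 148 (q = (2 + 13²) - 1*23 = (2 + 169) - 23 = 171 - 23 = 148)
q - (-25)*S(-3) = 148 - (-25)*(3/2)*(-7 + 5*(-3))/(-3) = 148 - (-25)*(3/2)*(-⅓)*(-7 - 15) = 148 - (-25)*(3/2)*(-⅓)*(-22) = 148 - (-25)*11 = 148 - 1*(-275) = 148 + 275 = 423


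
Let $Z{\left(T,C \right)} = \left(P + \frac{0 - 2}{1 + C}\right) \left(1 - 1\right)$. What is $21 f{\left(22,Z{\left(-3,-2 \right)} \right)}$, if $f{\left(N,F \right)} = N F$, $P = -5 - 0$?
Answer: $0$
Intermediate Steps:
$P = -5$ ($P = -5 + 0 = -5$)
$Z{\left(T,C \right)} = 0$ ($Z{\left(T,C \right)} = \left(-5 + \frac{0 - 2}{1 + C}\right) \left(1 - 1\right) = \left(-5 - \frac{2}{1 + C}\right) 0 = 0$)
$f{\left(N,F \right)} = F N$
$21 f{\left(22,Z{\left(-3,-2 \right)} \right)} = 21 \cdot 0 \cdot 22 = 21 \cdot 0 = 0$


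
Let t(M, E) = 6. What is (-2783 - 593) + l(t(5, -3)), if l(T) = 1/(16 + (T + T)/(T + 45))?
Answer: -931759/276 ≈ -3375.9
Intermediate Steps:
l(T) = 1/(16 + 2*T/(45 + T)) (l(T) = 1/(16 + (2*T)/(45 + T)) = 1/(16 + 2*T/(45 + T)))
(-2783 - 593) + l(t(5, -3)) = (-2783 - 593) + (45 + 6)/(18*(40 + 6)) = -3376 + (1/18)*51/46 = -3376 + (1/18)*(1/46)*51 = -3376 + 17/276 = -931759/276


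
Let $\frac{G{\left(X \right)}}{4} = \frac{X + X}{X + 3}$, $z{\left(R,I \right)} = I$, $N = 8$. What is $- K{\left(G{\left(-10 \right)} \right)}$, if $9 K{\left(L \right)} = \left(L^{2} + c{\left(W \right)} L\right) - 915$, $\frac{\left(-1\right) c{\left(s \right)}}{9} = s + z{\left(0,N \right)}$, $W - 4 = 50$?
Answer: $\frac{350915}{441} \approx 795.73$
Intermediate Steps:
$W = 54$ ($W = 4 + 50 = 54$)
$G{\left(X \right)} = \frac{8 X}{3 + X}$ ($G{\left(X \right)} = 4 \frac{X + X}{X + 3} = 4 \frac{2 X}{3 + X} = \frac{8 X}{3 + X}$)
$c{\left(s \right)} = -72 - 9 s$ ($c{\left(s \right)} = - 9 \left(s + 8\right) = - 9 \left(8 + s\right) = -72 - 9 s$)
$K{\left(L \right)} = - \frac{305}{3} - 62 L + \frac{L^{2}}{9}$ ($K{\left(L \right)} = \frac{\left(L^{2} + \left(-72 - 486\right) L\right) - 915}{9} = \frac{\left(L^{2} - 558 L\right) - 915}{9} = \frac{-915 + L^{2} - 558 L}{9} = - \frac{305}{3} - 62 L + \frac{L^{2}}{9}$)
$- K{\left(G{\left(-10 \right)} \right)} = - (- \frac{305}{3} - 62 \cdot 8 \left(-10\right) \frac{1}{3 - 10} + \frac{\left(8 \left(-10\right) \frac{1}{3 - 10}\right)^{2}}{9}) = - (- \frac{305}{3} - 62 \cdot 8 \left(-10\right) \frac{1}{-7} + \frac{\left(8 \left(-10\right) \frac{1}{-7}\right)^{2}}{9}) = - (- \frac{305}{3} - 62 \cdot 8 \left(-10\right) \left(- \frac{1}{7}\right) + \frac{\left(8 \left(-10\right) \left(- \frac{1}{7}\right)\right)^{2}}{9}) = - (- \frac{305}{3} - \frac{4960}{7} + \frac{\left(\frac{80}{7}\right)^{2}}{9}) = - (- \frac{305}{3} - \frac{4960}{7} + \frac{1}{9} \cdot \frac{6400}{49}) = - (- \frac{305}{3} - \frac{4960}{7} + \frac{6400}{441}) = \left(-1\right) \left(- \frac{350915}{441}\right) = \frac{350915}{441}$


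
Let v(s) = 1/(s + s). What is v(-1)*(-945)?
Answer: 945/2 ≈ 472.50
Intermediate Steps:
v(s) = 1/(2*s)
v(-1)*(-945) = ((1/2)/(-1))*(-945) = ((1/2)*(-1))*(-945) = -1/2*(-945) = 945/2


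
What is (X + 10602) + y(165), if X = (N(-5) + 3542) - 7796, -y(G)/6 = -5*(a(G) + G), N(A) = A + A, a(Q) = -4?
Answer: 11168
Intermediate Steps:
N(A) = 2*A
y(G) = -120 + 30*G (y(G) = -(-30)*(-4 + G) = -6*(20 - 5*G) = -120 + 30*G)
X = -4264 (X = (2*(-5) + 3542) - 7796 = (-10 + 3542) - 7796 = 3532 - 7796 = -4264)
(X + 10602) + y(165) = (-4264 + 10602) + (-120 + 30*165) = 6338 + (-120 + 4950) = 6338 + 4830 = 11168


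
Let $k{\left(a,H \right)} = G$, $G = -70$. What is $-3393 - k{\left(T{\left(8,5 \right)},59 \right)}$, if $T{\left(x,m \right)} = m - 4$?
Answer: $-3323$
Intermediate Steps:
$T{\left(x,m \right)} = -4 + m$
$k{\left(a,H \right)} = -70$
$-3393 - k{\left(T{\left(8,5 \right)},59 \right)} = -3393 - -70 = -3393 + 70 = -3323$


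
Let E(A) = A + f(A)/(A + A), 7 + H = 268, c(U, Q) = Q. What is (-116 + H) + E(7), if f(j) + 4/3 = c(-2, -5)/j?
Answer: 44645/294 ≈ 151.85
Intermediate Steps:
f(j) = -4/3 - 5/j
H = 261 (H = -7 + 268 = 261)
E(A) = A + (-4/3 - 5/A)/(2*A) (E(A) = A + (-4/3 - 5/A)/(A + A) = A + (-4/3 - 5/A)/((2*A)) = A + (-4/3 - 5/A)*(1/(2*A)) = A + (-4/3 - 5/A)/(2*A))
(-116 + H) + E(7) = (-116 + 261) + (7 - 5/2/7² - ⅔/7) = 145 + (7 - 5/2*1/49 - ⅔*⅐) = 145 + (7 - 5/98 - 2/21) = 145 + 2015/294 = 44645/294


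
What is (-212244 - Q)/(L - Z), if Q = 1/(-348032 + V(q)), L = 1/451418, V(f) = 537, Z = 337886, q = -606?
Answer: 33293760737958622/53002655626470765 ≈ 0.62815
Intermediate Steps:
L = 1/451418 ≈ 2.2152e-6
Q = -1/347495 (Q = 1/(-348032 + 537) = 1/(-347495) = -1/347495 ≈ -2.8777e-6)
(-212244 - Q)/(L - Z) = (-212244 - 1*(-1/347495))/(1/451418 - 1*337886) = (-212244 + 1/347495)/(1/451418 - 337886) = -73753728779/(347495*(-152527822347/451418)) = -73753728779/347495*(-451418/152527822347) = 33293760737958622/53002655626470765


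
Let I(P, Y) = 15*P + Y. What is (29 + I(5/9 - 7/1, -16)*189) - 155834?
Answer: -177099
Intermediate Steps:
I(P, Y) = Y + 15*P
(29 + I(5/9 - 7/1, -16)*189) - 155834 = (29 + (-16 + 15*(5/9 - 7/1))*189) - 155834 = (29 + (-16 + 15*(5*(1/9) - 7*1))*189) - 155834 = (29 + (-16 + 15*(5/9 - 7))*189) - 155834 = (29 + (-16 + 15*(-58/9))*189) - 155834 = (29 + (-16 - 290/3)*189) - 155834 = (29 - 338/3*189) - 155834 = (29 - 21294) - 155834 = -21265 - 155834 = -177099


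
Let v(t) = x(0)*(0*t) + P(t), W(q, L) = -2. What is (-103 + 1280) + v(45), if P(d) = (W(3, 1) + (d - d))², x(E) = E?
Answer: 1181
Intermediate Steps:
P(d) = 4 (P(d) = (-2 + (d - d))² = (-2 + 0)² = (-2)² = 4)
v(t) = 4 (v(t) = 0*(0*t) + 4 = 0*0 + 4 = 0 + 4 = 4)
(-103 + 1280) + v(45) = (-103 + 1280) + 4 = 1177 + 4 = 1181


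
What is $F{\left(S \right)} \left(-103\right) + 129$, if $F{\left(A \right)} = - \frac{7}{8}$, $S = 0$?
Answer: $\frac{1753}{8} \approx 219.13$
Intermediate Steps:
$F{\left(A \right)} = - \frac{7}{8}$ ($F{\left(A \right)} = \left(-7\right) \frac{1}{8} = - \frac{7}{8}$)
$F{\left(S \right)} \left(-103\right) + 129 = \left(- \frac{7}{8}\right) \left(-103\right) + 129 = \frac{721}{8} + 129 = \frac{1753}{8}$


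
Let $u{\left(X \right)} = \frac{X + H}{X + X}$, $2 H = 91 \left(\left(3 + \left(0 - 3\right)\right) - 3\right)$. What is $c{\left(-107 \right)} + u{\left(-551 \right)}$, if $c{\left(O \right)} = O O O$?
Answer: $- \frac{2699993397}{2204} \approx -1.225 \cdot 10^{6}$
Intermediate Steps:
$H = - \frac{273}{2}$ ($H = \frac{91 \left(\left(3 + \left(0 - 3\right)\right) - 3\right)}{2} = \frac{91 \left(\left(3 - 3\right) - 3\right)}{2} = \frac{91 \left(0 - 3\right)}{2} = \frac{91 \left(-3\right)}{2} = \frac{1}{2} \left(-273\right) = - \frac{273}{2} \approx -136.5$)
$c{\left(O \right)} = O^{3}$ ($c{\left(O \right)} = O^{2} O = O^{3}$)
$u{\left(X \right)} = \frac{- \frac{273}{2} + X}{2 X}$ ($u{\left(X \right)} = \frac{X - \frac{273}{2}}{X + X} = \frac{- \frac{273}{2} + X}{2 X}$)
$c{\left(-107 \right)} + u{\left(-551 \right)} = \left(-107\right)^{3} + \frac{-273 + 2 \left(-551\right)}{4 \left(-551\right)} = -1225043 + \frac{1}{4} \left(- \frac{1}{551}\right) \left(-273 - 1102\right) = -1225043 + \frac{1}{4} \left(- \frac{1}{551}\right) \left(-1375\right) = -1225043 + \frac{1375}{2204} = - \frac{2699993397}{2204}$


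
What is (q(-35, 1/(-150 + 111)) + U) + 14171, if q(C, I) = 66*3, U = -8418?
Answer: 5951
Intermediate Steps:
q(C, I) = 198
(q(-35, 1/(-150 + 111)) + U) + 14171 = (198 - 8418) + 14171 = -8220 + 14171 = 5951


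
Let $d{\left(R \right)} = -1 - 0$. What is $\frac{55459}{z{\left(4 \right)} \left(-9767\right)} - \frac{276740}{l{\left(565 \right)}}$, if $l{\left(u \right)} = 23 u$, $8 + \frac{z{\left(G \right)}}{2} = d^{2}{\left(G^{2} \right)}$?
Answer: $- \frac{7424036883}{355382062} \approx -20.89$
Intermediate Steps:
$d{\left(R \right)} = -1$ ($d{\left(R \right)} = -1 + 0 = -1$)
$z{\left(G \right)} = -14$ ($z{\left(G \right)} = -16 + 2 \left(-1\right)^{2} = -16 + 2 \cdot 1 = -16 + 2 = -14$)
$\frac{55459}{z{\left(4 \right)} \left(-9767\right)} - \frac{276740}{l{\left(565 \right)}} = \frac{55459}{\left(-14\right) \left(-9767\right)} - \frac{276740}{23 \cdot 565} = \frac{55459}{136738} - \frac{276740}{12995} = 55459 \cdot \frac{1}{136738} - \frac{55348}{2599} = \frac{55459}{136738} - \frac{55348}{2599} = - \frac{7424036883}{355382062}$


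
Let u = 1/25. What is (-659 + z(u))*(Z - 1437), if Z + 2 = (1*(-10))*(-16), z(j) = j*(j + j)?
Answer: 526785567/625 ≈ 8.4286e+5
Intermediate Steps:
u = 1/25 ≈ 0.040000
z(j) = 2*j**2 (z(j) = j*(2*j) = 2*j**2)
Z = 158 (Z = -2 + (1*(-10))*(-16) = -2 - 10*(-16) = -2 + 160 = 158)
(-659 + z(u))*(Z - 1437) = (-659 + 2*(1/25)**2)*(158 - 1437) = (-659 + 2*(1/625))*(-1279) = (-659 + 2/625)*(-1279) = -411873/625*(-1279) = 526785567/625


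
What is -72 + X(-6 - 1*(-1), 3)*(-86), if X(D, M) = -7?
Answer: 530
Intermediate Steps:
-72 + X(-6 - 1*(-1), 3)*(-86) = -72 - 7*(-86) = -72 + 602 = 530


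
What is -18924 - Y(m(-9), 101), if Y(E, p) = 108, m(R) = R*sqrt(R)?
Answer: -19032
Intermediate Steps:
m(R) = R**(3/2)
-18924 - Y(m(-9), 101) = -18924 - 1*108 = -18924 - 108 = -19032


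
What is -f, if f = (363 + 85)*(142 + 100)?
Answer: -108416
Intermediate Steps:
f = 108416 (f = 448*242 = 108416)
-f = -1*108416 = -108416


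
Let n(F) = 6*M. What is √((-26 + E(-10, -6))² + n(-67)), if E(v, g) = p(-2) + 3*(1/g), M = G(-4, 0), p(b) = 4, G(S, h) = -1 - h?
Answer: √2001/2 ≈ 22.366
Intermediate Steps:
M = -1 (M = -1 - 1*0 = -1 + 0 = -1)
E(v, g) = 4 + 3/g (E(v, g) = 4 + 3*(1/g) = 4 + 3/g)
n(F) = -6 (n(F) = 6*(-1) = -6)
√((-26 + E(-10, -6))² + n(-67)) = √((-26 + (4 + 3/(-6)))² - 6) = √((-26 + (4 + 3*(-⅙)))² - 6) = √((-26 + (4 - ½))² - 6) = √((-26 + 7/2)² - 6) = √((-45/2)² - 6) = √(2025/4 - 6) = √(2001/4) = √2001/2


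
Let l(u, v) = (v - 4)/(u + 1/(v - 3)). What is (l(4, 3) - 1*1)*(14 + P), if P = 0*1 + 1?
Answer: -15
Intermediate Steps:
P = 1 (P = 0 + 1 = 1)
l(u, v) = (-4 + v)/(u + 1/(-3 + v))
(l(4, 3) - 1*1)*(14 + P) = ((12 + 3² - 7*3)/(1 - 3*4 + 4*3) - 1*1)*(14 + 1) = ((12 + 9 - 21)/(1 - 12 + 12) - 1)*15 = (0/1 - 1)*15 = (1*0 - 1)*15 = (0 - 1)*15 = -1*15 = -15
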